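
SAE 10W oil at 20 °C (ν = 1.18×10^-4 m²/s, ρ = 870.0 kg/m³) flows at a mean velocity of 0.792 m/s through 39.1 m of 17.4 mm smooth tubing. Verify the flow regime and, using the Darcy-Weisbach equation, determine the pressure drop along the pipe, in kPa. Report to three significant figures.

Δp ≈ 336 kPa

Re = VD/ν = 0.792·0.01740/1.18×10^-4 = 117 → laminar (Re < 2300)
f = 64/Re = 0.5480
h_f = f(L/D)V²/(2g) = 0.5480·(39.1/0.01740)·0.792²/(2·9.81) = 39.37 m
Δp = ρg·h_f = 870.0·9.81·39.37 = 336.0 kPa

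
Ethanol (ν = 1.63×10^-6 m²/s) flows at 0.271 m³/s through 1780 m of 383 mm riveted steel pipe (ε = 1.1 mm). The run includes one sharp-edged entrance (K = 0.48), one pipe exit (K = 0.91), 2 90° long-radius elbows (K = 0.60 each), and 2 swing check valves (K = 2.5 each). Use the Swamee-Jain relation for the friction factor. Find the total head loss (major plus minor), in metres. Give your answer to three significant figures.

H_L ≈ 36.5 m

V = 4Q/(πD²) = 2.352 m/s; V²/2g = 0.2820 m
Re = 5.53×10^5, ε/D = 0.00287 → f = 0.02620 (Swamee-Jain)
Major: h_f = f(L/D)·V²/2g = 0.02620·4648·0.2820 = 34.35 m
Minor: ΣK = 7.59; h_m = ΣK·V²/2g = 2.140 m
Total H_L = 34.35 + 2.140 = 36.49 m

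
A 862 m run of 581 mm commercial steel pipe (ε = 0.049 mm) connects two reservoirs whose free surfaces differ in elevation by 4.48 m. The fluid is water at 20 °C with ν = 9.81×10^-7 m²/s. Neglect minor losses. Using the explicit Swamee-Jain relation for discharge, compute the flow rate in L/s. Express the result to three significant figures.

Q ≈ 567 L/s

Swamee-Jain (Type II): Q = -0.965·√(gD⁵h_f/L)·ln[ε/(3.7D) + √(3.17ν²L/(gD³h_f))]
√(gD⁵h_f/L) = √(9.81·0.581⁵·4.48/862) = 0.05810
ε/(3.7D) = 2.28×10^-5; √(3.17ν²L/(gD³h_f)) = 1.75×10^-5
Q = -0.965·0.05810·ln(4.026×10^-5) = 0.5674 m³/s
Check: V = 2.14 m/s, Re = 1.27×10^6, f = 0.01300, h_f = 4.50 m ≈ 4.48 m ✓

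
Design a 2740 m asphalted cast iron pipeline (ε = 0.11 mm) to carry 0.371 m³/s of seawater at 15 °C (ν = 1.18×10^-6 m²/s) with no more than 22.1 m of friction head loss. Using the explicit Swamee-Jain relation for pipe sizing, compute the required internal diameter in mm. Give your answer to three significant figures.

Swamee-Jain (Type III): D = 0.66·[ε^1.25·(LQ²/(gh_f))^4.75 + ν·Q^9.4·(L/(gh_f))^5.2]^0.04
LQ²/(gh_f) = 1.740; L/(gh_f) = 12.64
Term 1 = ε^1.25·(…)^4.75 = 1.56×10^-4; Term 2 = ν·Q^9.4·(…)^5.2 = 5.66×10^-5
D = 0.66·(1.56×10^-4 + 5.66×10^-5)^0.04 = 0.4706 m = 471 mm
Check: V = 2.13 m/s, Re = 8.51×10^5, f = 0.01526, h_f = 20.6 m ≈ 22.1 m ✓

D ≈ 471 mm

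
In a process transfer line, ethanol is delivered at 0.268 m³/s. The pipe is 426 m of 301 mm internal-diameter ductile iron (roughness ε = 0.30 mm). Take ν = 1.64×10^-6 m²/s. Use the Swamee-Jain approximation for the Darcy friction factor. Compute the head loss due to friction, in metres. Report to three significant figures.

V = 4Q/(πD²) = 4·0.268/(π·0.301²) = 3.766 m/s
Re = VD/ν = 3.766·0.301/1.64×10^-6 = 6.91×10^5 → turbulent
ε/D = 0.30/301 = 9.97×10^-4
Swamee-Jain: f = 0.02016
h_f = f(L/D)V²/(2g) = 0.02016·(426/0.301)·3.766²/(2·9.81) = 20.63 m

h_f ≈ 20.6 m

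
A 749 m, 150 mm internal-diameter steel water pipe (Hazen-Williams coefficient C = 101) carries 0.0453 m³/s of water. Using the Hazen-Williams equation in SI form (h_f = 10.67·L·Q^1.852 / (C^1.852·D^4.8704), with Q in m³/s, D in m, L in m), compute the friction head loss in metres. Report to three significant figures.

h_f = 10.67·749·0.0453^1.852 / (101^1.852·0.150^4.8704) = 51.82 m

h_f ≈ 51.8 m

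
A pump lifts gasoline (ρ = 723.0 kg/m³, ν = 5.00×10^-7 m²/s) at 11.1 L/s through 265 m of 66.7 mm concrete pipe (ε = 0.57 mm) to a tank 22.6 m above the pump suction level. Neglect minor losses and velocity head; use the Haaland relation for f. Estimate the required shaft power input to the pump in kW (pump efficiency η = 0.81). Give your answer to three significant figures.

V = 4Q/(πD²) = 3.177 m/s; Re = 4.24×10^5; ε/D = 0.00855; f = 0.03619
h_f = f(L/D)V²/2g = 73.95 m
Total head H = z + h_f = 22.6 + 73.95 = 96.55 m
P_hyd = ρgQH = 723.0·9.81·0.0111·96.55 = 7.601 kW
P_shaft = P_hyd/η = 7.601/0.81 = 9.384 kW

P_shaft ≈ 9.38 kW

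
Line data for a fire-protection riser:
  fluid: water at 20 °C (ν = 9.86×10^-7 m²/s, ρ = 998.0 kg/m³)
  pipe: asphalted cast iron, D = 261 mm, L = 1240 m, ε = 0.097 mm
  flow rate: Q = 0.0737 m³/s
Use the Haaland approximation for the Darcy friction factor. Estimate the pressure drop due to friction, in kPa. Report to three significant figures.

V = 4Q/(πD²) = 4·0.0737/(π·0.261²) = 1.378 m/s
Re = VD/ν = 1.378·0.261/9.86×10^-7 = 3.65×10^5 → turbulent
ε/D = 0.097/261 = 3.72×10^-4
Haaland: f = 0.01704
h_f = f(L/D)V²/(2g) = 0.01704·(1240/0.261)·1.378²/(2·9.81) = 7.828 m
Δp = ρg·h_f = 998.0·9.81·7.828 = 76.64 kPa

Δp ≈ 76.6 kPa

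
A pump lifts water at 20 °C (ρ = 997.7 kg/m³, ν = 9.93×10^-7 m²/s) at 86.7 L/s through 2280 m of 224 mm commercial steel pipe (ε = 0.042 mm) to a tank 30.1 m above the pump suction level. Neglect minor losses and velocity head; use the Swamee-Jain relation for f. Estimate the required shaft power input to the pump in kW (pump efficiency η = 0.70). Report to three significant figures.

V = 4Q/(πD²) = 2.200 m/s; Re = 4.96×10^5; ε/D = 1.88×10^-4; f = 0.01540
h_f = f(L/D)V²/2g = 38.68 m
Total head H = z + h_f = 30.1 + 38.68 = 68.78 m
P_hyd = ρgQH = 997.7·9.81·0.0867·68.78 = 58.36 kW
P_shaft = P_hyd/η = 58.36/0.70 = 83.38 kW

P_shaft ≈ 83.4 kW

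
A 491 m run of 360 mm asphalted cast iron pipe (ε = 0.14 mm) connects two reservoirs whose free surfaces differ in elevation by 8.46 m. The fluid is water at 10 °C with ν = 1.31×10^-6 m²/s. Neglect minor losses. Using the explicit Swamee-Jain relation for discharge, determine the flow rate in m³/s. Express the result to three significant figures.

Swamee-Jain (Type II): Q = -0.965·√(gD⁵h_f/L)·ln[ε/(3.7D) + √(3.17ν²L/(gD³h_f))]
√(gD⁵h_f/L) = √(9.81·0.360⁵·8.46/491) = 0.03197
ε/(3.7D) = 1.05×10^-4; √(3.17ν²L/(gD³h_f)) = 2.63×10^-5
Q = -0.965·0.03197·ln(1.314×10^-4) = 0.2757 m³/s
Check: V = 2.71 m/s, Re = 7.44×10^5, f = 0.01669, h_f = 8.51 m ≈ 8.46 m ✓

Q ≈ 0.276 m³/s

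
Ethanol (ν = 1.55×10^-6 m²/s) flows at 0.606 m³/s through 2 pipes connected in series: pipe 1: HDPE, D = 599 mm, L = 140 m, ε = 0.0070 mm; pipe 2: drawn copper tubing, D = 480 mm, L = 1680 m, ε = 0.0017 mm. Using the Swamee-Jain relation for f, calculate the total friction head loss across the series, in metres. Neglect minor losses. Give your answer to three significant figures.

H ≈ 23.9 m

Pipe 1: V = 2.150 m/s, Re = 8.31×10^5, ε/D = 1.17×10^-5, f = 0.01223, h_1 = f(L/D)V²/2g = 0.6739 m
Pipe 2: V = 3.349 m/s, Re = 1.04×10^6, ε/D = 3.54×10^-6, f = 0.01163, h_2 = f(L/D)V²/2g = 23.26 m
Series → Q common, losses add: H = Σh = 23.94 m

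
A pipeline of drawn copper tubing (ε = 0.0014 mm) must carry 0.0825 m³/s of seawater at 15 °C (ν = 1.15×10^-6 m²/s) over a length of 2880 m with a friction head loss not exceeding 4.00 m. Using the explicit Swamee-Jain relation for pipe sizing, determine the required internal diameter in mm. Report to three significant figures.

D ≈ 365 mm

Swamee-Jain (Type III): D = 0.66·[ε^1.25·(LQ²/(gh_f))^4.75 + ν·Q^9.4·(L/(gh_f))^5.2]^0.04
LQ²/(gh_f) = 0.4995; L/(gh_f) = 73.39
Term 1 = ε^1.25·(…)^4.75 = 1.78×10^-9; Term 2 = ν·Q^9.4·(…)^5.2 = 3.77×10^-7
D = 0.66·(1.78×10^-9 + 3.77×10^-7)^0.04 = 0.3653 m = 365 mm
Check: V = 0.787 m/s, Re = 2.50×10^5, f = 0.01492, h_f = 3.71 m ≈ 4.00 m ✓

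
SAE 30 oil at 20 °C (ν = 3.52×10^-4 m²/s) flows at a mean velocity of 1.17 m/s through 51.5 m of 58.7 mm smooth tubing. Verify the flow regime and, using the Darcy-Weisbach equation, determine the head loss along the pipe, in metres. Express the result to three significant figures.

h_f ≈ 20.1 m

Re = VD/ν = 1.17·0.05870/3.52×10^-4 = 195 → laminar (Re < 2300)
f = 64/Re = 0.3280
h_f = f(L/D)V²/(2g) = 0.3280·(51.5/0.05870)·1.17²/(2·9.81) = 20.08 m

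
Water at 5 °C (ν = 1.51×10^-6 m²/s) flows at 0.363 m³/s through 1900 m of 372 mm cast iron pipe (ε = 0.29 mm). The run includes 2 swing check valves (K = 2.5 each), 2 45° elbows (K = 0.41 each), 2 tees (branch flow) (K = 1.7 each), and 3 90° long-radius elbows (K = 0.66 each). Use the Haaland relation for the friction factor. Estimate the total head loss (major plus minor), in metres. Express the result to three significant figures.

V = 4Q/(πD²) = 3.340 m/s; V²/2g = 0.5685 m
Re = 8.23×10^5, ε/D = 7.80×10^-4 → f = 0.01892 (Haaland)
Major: h_f = f(L/D)·V²/2g = 0.01892·5108·0.5685 = 54.94 m
Minor: ΣK = 11.2; h_m = ΣK·V²/2g = 6.368 m
Total H_L = 54.94 + 6.368 = 61.31 m

H_L ≈ 61.3 m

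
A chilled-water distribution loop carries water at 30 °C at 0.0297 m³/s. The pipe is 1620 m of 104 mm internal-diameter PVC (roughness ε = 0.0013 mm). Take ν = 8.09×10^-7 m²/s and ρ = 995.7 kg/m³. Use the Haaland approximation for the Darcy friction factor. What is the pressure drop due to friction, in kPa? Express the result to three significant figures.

Δp ≈ 1270 kPa

V = 4Q/(πD²) = 4·0.0297/(π·0.104²) = 3.496 m/s
Re = VD/ν = 3.496·0.104/8.09×10^-7 = 4.49×10^5 → turbulent
ε/D = 0.0013/104 = 1.25×10^-5
Haaland: f = 0.01345
h_f = f(L/D)V²/(2g) = 0.01345·(1620/0.104)·3.496²/(2·9.81) = 130.5 m
Δp = ρg·h_f = 995.7·9.81·130.5 = 1275 kPa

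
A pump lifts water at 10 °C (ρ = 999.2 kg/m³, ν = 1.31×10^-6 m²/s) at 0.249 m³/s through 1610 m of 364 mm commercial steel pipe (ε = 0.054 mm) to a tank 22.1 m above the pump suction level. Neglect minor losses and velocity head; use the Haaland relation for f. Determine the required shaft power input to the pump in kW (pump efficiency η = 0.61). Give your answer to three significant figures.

P_shaft ≈ 163 kW

V = 4Q/(πD²) = 2.393 m/s; Re = 6.65×10^5; ε/D = 1.48×10^-4; f = 0.01441
h_f = f(L/D)V²/2g = 18.60 m
Total head H = z + h_f = 22.1 + 18.60 = 40.70 m
P_hyd = ρgQH = 999.2·9.81·0.249·40.70 = 99.33 kW
P_shaft = P_hyd/η = 99.33/0.61 = 162.8 kW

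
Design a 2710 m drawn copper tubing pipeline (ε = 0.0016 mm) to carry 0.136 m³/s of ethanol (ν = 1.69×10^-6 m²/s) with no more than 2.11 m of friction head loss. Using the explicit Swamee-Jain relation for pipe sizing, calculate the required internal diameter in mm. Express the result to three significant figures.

Swamee-Jain (Type III): D = 0.66·[ε^1.25·(LQ²/(gh_f))^4.75 + ν·Q^9.4·(L/(gh_f))^5.2]^0.04
LQ²/(gh_f) = 2.422; L/(gh_f) = 130.9
Term 1 = ε^1.25·(…)^4.75 = 3.80×10^-6; Term 2 = ν·Q^9.4·(…)^5.2 = 0.00123
D = 0.66·(3.80×10^-6 + 0.00123)^0.04 = 0.5050 m = 505 mm
Check: V = 0.679 m/s, Re = 2.03×10^5, f = 0.01552, h_f = 1.96 m ≈ 2.11 m ✓

D ≈ 505 mm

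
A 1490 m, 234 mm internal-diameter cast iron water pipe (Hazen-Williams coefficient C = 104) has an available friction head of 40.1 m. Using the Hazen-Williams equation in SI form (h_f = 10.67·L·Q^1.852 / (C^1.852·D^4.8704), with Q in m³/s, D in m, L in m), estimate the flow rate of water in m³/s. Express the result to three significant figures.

Q ≈ 0.0902 m³/s

Rearranging: Q = [h_f·C^1.852·D^4.8704 / (10.67·L)]^(1/1.852)
Q = [40.1·104^1.852·0.234^4.8704 / (10.67·1490)]^0.540 = 0.09021 m³/s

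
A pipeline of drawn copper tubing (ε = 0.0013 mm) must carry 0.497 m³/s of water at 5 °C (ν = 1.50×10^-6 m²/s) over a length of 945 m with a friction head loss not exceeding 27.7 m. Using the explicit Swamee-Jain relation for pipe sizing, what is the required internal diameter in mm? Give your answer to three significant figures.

Swamee-Jain (Type III): D = 0.66·[ε^1.25·(LQ²/(gh_f))^4.75 + ν·Q^9.4·(L/(gh_f))^5.2]^0.04
LQ²/(gh_f) = 0.8590; L/(gh_f) = 3.478
Term 1 = ε^1.25·(…)^4.75 = 2.13×10^-8; Term 2 = ν·Q^9.4·(…)^5.2 = 1.37×10^-6
D = 0.66·(2.13×10^-8 + 1.37×10^-6)^0.04 = 0.3848 m = 385 mm
Check: V = 4.27 m/s, Re = 1.10×10^6, f = 0.01152, h_f = 26.3 m ≈ 27.7 m ✓

D ≈ 385 mm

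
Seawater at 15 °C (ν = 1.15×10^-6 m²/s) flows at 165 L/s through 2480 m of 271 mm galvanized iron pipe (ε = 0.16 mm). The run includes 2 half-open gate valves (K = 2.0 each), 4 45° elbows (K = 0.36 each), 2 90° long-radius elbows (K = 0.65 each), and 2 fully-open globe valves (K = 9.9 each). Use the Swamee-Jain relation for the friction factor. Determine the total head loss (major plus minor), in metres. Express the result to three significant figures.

H_L ≈ 80.2 m

V = 4Q/(πD²) = 2.861 m/s; V²/2g = 0.4171 m
Re = 6.74×10^5, ε/D = 5.90×10^-4 → f = 0.01810 (Swamee-Jain)
Major: h_f = f(L/D)·V²/2g = 0.01810·9151·0.4171 = 69.09 m
Minor: ΣK = 26.5; h_m = ΣK·V²/2g = 11.07 m
Total H_L = 69.09 + 11.07 = 80.16 m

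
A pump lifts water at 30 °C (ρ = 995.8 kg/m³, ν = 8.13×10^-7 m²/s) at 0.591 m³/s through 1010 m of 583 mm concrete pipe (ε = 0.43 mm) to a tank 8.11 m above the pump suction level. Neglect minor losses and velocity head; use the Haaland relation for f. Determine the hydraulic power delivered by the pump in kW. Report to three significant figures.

P_hyd ≈ 93.1 kW

V = 4Q/(πD²) = 2.214 m/s; Re = 1.59×10^6; ε/D = 7.38×10^-4; f = 0.01851
h_f = f(L/D)V²/2g = 8.009 m
Total head H = z + h_f = 8.11 + 8.009 = 16.12 m
P_hyd = ρgQH = 995.8·9.81·0.591·16.12 = 93.06 kW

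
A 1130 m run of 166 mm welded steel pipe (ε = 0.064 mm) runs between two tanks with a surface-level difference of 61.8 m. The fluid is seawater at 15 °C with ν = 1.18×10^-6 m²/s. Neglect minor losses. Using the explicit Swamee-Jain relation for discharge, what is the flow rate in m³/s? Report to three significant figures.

Q ≈ 0.0701 m³/s

Swamee-Jain (Type II): Q = -0.965·√(gD⁵h_f/L)·ln[ε/(3.7D) + √(3.17ν²L/(gD³h_f))]
√(gD⁵h_f/L) = √(9.81·0.166⁵·61.8/1130) = 0.008224
ε/(3.7D) = 1.04×10^-4; √(3.17ν²L/(gD³h_f)) = 4.24×10^-5
Q = -0.965·0.008224·ln(1.466×10^-4) = 0.07005 m³/s
Check: V = 3.24 m/s, Re = 4.55×10^5, f = 0.01711, h_f = 62.2 m ≈ 61.8 m ✓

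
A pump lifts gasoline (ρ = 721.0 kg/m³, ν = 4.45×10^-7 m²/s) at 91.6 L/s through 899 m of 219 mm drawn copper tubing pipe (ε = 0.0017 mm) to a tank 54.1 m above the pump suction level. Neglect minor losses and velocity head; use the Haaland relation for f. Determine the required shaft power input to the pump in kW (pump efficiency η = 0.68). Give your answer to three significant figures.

V = 4Q/(πD²) = 2.432 m/s; Re = 1.20×10^6; ε/D = 7.76×10^-6; f = 0.01140
h_f = f(L/D)V²/2g = 14.10 m
Total head H = z + h_f = 54.1 + 14.10 = 68.20 m
P_hyd = ρgQH = 721.0·9.81·0.0916·68.20 = 44.19 kW
P_shaft = P_hyd/η = 44.19/0.68 = 64.98 kW

P_shaft ≈ 65.0 kW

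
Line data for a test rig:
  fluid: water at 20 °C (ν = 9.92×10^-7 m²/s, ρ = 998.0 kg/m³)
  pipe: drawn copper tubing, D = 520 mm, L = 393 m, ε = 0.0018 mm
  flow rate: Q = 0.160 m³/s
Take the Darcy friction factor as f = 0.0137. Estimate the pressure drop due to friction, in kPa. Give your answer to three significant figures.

Δp ≈ 2.93 kPa

V = 4Q/(πD²) = 4·0.160/(π·0.520²) = 0.7534 m/s
h_f = f(L/D)V²/(2g) = 0.01370·(393/0.520)·0.7534²/(2·9.81) = 0.2995 m
Δp = ρg·h_f = 998.0·9.81·0.2995 = 2.933 kPa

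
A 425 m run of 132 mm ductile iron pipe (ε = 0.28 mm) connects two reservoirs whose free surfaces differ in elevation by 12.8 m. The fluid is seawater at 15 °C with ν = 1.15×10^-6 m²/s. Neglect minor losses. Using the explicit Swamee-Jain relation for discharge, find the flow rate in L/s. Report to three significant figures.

Swamee-Jain (Type II): Q = -0.965·√(gD⁵h_f/L)·ln[ε/(3.7D) + √(3.17ν²L/(gD³h_f))]
√(gD⁵h_f/L) = √(9.81·0.132⁵·12.8/425) = 0.003441
ε/(3.7D) = 5.73×10^-4; √(3.17ν²L/(gD³h_f)) = 7.85×10^-5
Q = -0.965·0.003441·ln(6.518×10^-4) = 0.02436 m³/s
Check: V = 1.78 m/s, Re = 2.04×10^5, f = 0.02480, h_f = 12.9 m ≈ 12.8 m ✓

Q ≈ 24.4 L/s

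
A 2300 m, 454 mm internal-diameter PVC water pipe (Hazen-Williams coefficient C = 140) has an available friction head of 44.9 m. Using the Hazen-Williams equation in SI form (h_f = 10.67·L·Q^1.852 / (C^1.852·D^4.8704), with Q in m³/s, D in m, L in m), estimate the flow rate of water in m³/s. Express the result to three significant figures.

Q ≈ 0.584 m³/s

Rearranging: Q = [h_f·C^1.852·D^4.8704 / (10.67·L)]^(1/1.852)
Q = [44.9·140^1.852·0.454^4.8704 / (10.67·2300)]^0.540 = 0.5835 m³/s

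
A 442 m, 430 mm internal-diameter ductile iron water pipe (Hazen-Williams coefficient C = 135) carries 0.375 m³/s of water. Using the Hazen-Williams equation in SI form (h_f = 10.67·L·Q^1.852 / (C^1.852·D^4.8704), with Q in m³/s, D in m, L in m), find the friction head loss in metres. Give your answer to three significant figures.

h_f ≈ 5.30 m

h_f = 10.67·442·0.375^1.852 / (135^1.852·0.430^4.8704) = 5.302 m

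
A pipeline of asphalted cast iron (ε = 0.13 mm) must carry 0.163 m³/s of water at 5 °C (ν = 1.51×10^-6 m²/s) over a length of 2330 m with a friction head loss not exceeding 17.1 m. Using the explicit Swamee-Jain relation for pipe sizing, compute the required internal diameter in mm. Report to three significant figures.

Swamee-Jain (Type III): D = 0.66·[ε^1.25·(LQ²/(gh_f))^4.75 + ν·Q^9.4·(L/(gh_f))^5.2]^0.04
LQ²/(gh_f) = 0.3690; L/(gh_f) = 13.89
Term 1 = ε^1.25·(…)^4.75 = 1.22×10^-7; Term 2 = ν·Q^9.4·(…)^5.2 = 5.19×10^-8
D = 0.66·(1.22×10^-7 + 5.19×10^-8)^0.04 = 0.3541 m = 354 mm
Check: V = 1.65 m/s, Re = 3.88×10^5, f = 0.01717, h_f = 15.8 m ≈ 17.1 m ✓

D ≈ 354 mm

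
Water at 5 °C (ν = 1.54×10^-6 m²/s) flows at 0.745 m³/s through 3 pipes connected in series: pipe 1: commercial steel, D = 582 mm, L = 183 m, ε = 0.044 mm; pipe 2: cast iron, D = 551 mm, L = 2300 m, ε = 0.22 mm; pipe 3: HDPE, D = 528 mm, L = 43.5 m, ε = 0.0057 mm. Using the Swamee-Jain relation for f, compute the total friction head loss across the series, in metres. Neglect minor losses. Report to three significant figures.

Pipe 1: V = 2.800 m/s, Re = 1.06×10^6, ε/D = 7.56×10^-5, f = 0.01306, h_1 = f(L/D)V²/2g = 1.641 m
Pipe 2: V = 3.124 m/s, Re = 1.12×10^6, ε/D = 3.99×10^-4, f = 0.01651, h_2 = f(L/D)V²/2g = 34.30 m
Pipe 3: V = 3.403 m/s, Re = 1.17×10^6, ε/D = 1.08×10^-5, f = 0.01160, h_3 = f(L/D)V²/2g = 0.5640 m
Series → Q common, losses add: H = Σh = 36.50 m

H ≈ 36.5 m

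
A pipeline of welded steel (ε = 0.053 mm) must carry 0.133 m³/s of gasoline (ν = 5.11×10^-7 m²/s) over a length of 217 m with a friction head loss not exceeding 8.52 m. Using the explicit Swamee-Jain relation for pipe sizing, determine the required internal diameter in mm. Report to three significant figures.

Swamee-Jain (Type III): D = 0.66·[ε^1.25·(LQ²/(gh_f))^4.75 + ν·Q^9.4·(L/(gh_f))^5.2]^0.04
LQ²/(gh_f) = 0.04593; L/(gh_f) = 2.596
Term 1 = ε^1.25·(…)^4.75 = 2.00×10^-12; Term 2 = ν·Q^9.4·(…)^5.2 = 4.24×10^-13
D = 0.66·(2.00×10^-12 + 4.24×10^-13)^0.04 = 0.2264 m = 226 mm
Check: V = 3.30 m/s, Re = 1.46×10^6, f = 0.01487, h_f = 7.93 m ≈ 8.52 m ✓

D ≈ 226 mm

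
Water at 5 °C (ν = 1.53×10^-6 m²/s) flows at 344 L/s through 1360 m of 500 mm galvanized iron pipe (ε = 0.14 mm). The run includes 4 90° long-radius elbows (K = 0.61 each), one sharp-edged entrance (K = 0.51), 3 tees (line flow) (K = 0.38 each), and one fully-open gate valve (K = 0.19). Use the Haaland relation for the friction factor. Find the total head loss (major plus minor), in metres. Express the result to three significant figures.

V = 4Q/(πD²) = 1.752 m/s; V²/2g = 0.1564 m
Re = 5.73×10^5, ε/D = 2.80×10^-4 → f = 0.01585 (Haaland)
Major: h_f = f(L/D)·V²/2g = 0.01585·2720·0.1564 = 6.746 m
Minor: ΣK = 4.28; h_m = ΣK·V²/2g = 0.6696 m
Total H_L = 6.746 + 0.6696 = 7.416 m

H_L ≈ 7.42 m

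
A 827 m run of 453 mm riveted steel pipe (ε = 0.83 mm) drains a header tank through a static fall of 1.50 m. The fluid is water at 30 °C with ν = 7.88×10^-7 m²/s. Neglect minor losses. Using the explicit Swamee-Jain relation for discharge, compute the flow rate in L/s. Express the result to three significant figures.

Swamee-Jain (Type II): Q = -0.965·√(gD⁵h_f/L)·ln[ε/(3.7D) + √(3.17ν²L/(gD³h_f))]
√(gD⁵h_f/L) = √(9.81·0.453⁵·1.50/827) = 0.01842
ε/(3.7D) = 4.95×10^-4; √(3.17ν²L/(gD³h_f)) = 3.45×10^-5
Q = -0.965·0.01842·ln(5.297×10^-4) = 0.1341 m³/s
Check: V = 0.832 m/s, Re = 4.78×10^5, f = 0.02341, h_f = 1.51 m ≈ 1.50 m ✓

Q ≈ 134 L/s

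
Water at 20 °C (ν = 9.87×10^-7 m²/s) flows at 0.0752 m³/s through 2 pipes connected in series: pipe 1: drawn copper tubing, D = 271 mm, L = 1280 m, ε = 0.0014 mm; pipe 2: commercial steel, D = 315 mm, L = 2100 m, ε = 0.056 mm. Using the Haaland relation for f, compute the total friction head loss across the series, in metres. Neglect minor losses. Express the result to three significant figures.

H ≈ 10.7 m

Pipe 1: V = 1.304 m/s, Re = 3.58×10^5, ε/D = 5.17×10^-6, f = 0.01393, h_1 = f(L/D)V²/2g = 5.698 m
Pipe 2: V = 0.9650 m/s, Re = 3.08×10^5, ε/D = 1.78×10^-4, f = 0.01584, h_2 = f(L/D)V²/2g = 5.011 m
Series → Q common, losses add: H = Σh = 10.71 m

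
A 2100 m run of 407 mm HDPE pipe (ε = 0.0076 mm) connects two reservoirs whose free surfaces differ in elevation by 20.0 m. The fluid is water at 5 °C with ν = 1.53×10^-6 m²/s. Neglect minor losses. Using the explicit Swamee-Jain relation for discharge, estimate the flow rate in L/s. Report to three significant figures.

Swamee-Jain (Type II): Q = -0.965·√(gD⁵h_f/L)·ln[ε/(3.7D) + √(3.17ν²L/(gD³h_f))]
√(gD⁵h_f/L) = √(9.81·0.407⁵·20.0/2100) = 0.03230
ε/(3.7D) = 5.05×10^-6; √(3.17ν²L/(gD³h_f)) = 3.43×10^-5
Q = -0.965·0.03230·ln(3.937×10^-5) = 0.3162 m³/s
Check: V = 2.43 m/s, Re = 6.46×10^5, f = 0.01285, h_f = 20.0 m ≈ 20.0 m ✓

Q ≈ 316 L/s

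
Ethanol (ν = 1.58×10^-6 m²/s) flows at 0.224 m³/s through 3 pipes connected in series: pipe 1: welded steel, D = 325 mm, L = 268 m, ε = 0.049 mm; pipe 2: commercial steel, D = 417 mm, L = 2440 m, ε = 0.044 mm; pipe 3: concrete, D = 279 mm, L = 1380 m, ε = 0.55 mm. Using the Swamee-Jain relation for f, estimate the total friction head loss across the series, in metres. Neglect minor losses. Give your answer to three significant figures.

Pipe 1: V = 2.700 m/s, Re = 5.55×10^5, ε/D = 1.51×10^-4, f = 0.01488, h_1 = f(L/D)V²/2g = 4.559 m
Pipe 2: V = 1.640 m/s, Re = 4.33×10^5, ε/D = 1.06×10^-4, f = 0.01478, h_2 = f(L/D)V²/2g = 11.86 m
Pipe 3: V = 3.664 m/s, Re = 6.47×10^5, ε/D = 0.00197, f = 0.02372, h_3 = f(L/D)V²/2g = 80.26 m
Series → Q common, losses add: H = Σh = 96.68 m

H ≈ 96.7 m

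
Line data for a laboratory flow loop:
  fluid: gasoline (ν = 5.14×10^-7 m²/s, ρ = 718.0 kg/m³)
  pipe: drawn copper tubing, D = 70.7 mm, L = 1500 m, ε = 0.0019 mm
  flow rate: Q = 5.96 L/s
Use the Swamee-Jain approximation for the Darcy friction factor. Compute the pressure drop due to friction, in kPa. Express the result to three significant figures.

V = 4Q/(πD²) = 4·0.00596/(π·0.0707²) = 1.518 m/s
Re = VD/ν = 1.518·0.0707/5.14×10^-7 = 2.09×10^5 → turbulent
ε/D = 0.0019/70.7 = 2.69×10^-5
Swamee-Jain: f = 0.01565
h_f = f(L/D)V²/(2g) = 0.01565·(1500/0.0707)·1.518²/(2·9.81) = 39.01 m
Δp = ρg·h_f = 718.0·9.81·39.01 = 274.8 kPa

Δp ≈ 275 kPa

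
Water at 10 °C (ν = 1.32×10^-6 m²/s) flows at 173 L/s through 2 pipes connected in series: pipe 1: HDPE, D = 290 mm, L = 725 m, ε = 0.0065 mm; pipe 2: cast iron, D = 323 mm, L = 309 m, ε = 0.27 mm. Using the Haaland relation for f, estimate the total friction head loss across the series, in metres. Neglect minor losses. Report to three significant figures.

H ≈ 15.6 m

Pipe 1: V = 2.619 m/s, Re = 5.75×10^5, ε/D = 2.24×10^-5, f = 0.01303, h_1 = f(L/D)V²/2g = 11.39 m
Pipe 2: V = 2.111 m/s, Re = 5.17×10^5, ε/D = 8.36×10^-4, f = 0.01942, h_2 = f(L/D)V²/2g = 4.220 m
Series → Q common, losses add: H = Σh = 15.61 m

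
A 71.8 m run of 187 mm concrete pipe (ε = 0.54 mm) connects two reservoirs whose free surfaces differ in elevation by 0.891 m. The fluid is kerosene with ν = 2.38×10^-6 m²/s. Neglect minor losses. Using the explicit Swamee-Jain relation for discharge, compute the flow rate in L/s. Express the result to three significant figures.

Q ≈ 35.5 L/s

Swamee-Jain (Type II): Q = -0.965·√(gD⁵h_f/L)·ln[ε/(3.7D) + √(3.17ν²L/(gD³h_f))]
√(gD⁵h_f/L) = √(9.81·0.187⁵·0.891/71.8) = 0.005276
ε/(3.7D) = 7.80×10^-4; √(3.17ν²L/(gD³h_f)) = 1.50×10^-4
Q = -0.965·0.005276·ln(9.306×10^-4) = 0.03554 m³/s
Check: V = 1.29 m/s, Re = 1.02×10^5, f = 0.02745, h_f = 0.899 m ≈ 0.891 m ✓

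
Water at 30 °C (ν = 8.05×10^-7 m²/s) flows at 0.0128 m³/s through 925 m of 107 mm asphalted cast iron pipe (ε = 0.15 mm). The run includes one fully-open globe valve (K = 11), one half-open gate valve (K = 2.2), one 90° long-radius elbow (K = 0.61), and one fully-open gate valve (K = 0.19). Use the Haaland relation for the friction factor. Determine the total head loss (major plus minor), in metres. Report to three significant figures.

V = 4Q/(πD²) = 1.423 m/s; V²/2g = 0.1033 m
Re = 1.89×10^5, ε/D = 0.00140 → f = 0.02244 (Haaland)
Major: h_f = f(L/D)·V²/2g = 0.02244·8645·0.1033 = 20.04 m
Minor: ΣK = 14.0; h_m = ΣK·V²/2g = 1.446 m
Total H_L = 20.04 + 1.446 = 21.48 m

H_L ≈ 21.5 m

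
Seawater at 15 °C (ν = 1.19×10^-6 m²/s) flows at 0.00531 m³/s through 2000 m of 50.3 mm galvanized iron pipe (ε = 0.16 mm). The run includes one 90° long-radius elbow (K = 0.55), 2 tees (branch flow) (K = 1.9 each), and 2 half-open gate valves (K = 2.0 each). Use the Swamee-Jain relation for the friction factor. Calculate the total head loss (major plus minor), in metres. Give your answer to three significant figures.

H_L ≈ 408 m

V = 4Q/(πD²) = 2.672 m/s; V²/2g = 0.3639 m
Re = 1.13×10^5, ε/D = 0.00318 → f = 0.02796 (Swamee-Jain)
Major: h_f = f(L/D)·V²/2g = 0.02796·39761·0.3639 = 404.6 m
Minor: ΣK = 8.35; h_m = ΣK·V²/2g = 3.039 m
Total H_L = 404.6 + 3.039 = 407.6 m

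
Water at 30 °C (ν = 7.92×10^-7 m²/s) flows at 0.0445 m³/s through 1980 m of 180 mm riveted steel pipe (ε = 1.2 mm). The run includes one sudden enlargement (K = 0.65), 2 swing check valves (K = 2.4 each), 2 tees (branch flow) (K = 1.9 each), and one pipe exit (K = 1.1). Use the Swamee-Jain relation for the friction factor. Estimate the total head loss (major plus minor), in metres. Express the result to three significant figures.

V = 4Q/(πD²) = 1.749 m/s; V²/2g = 0.1559 m
Re = 3.97×10^5, ε/D = 0.00667 → f = 0.03350 (Swamee-Jain)
Major: h_f = f(L/D)·V²/2g = 0.03350·11000·0.1559 = 57.43 m
Minor: ΣK = 10.3; h_m = ΣK·V²/2g = 1.613 m
Total H_L = 57.43 + 1.613 = 59.05 m

H_L ≈ 59.0 m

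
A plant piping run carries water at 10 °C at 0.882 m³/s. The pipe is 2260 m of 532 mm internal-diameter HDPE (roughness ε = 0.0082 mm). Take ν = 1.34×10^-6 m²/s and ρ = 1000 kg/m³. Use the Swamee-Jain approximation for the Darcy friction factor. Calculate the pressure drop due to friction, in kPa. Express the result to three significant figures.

V = 4Q/(πD²) = 4·0.882/(π·0.532²) = 3.968 m/s
Re = VD/ν = 3.968·0.532/1.34×10^-6 = 1.58×10^6 → turbulent
ε/D = 0.0082/532 = 1.54×10^-5
Swamee-Jain: f = 0.01125
h_f = f(L/D)V²/(2g) = 0.01125·(2260/0.532)·3.968²/(2·9.81) = 38.36 m
Δp = ρg·h_f = 1000·9.81·38.36 = 376.3 kPa

Δp ≈ 376 kPa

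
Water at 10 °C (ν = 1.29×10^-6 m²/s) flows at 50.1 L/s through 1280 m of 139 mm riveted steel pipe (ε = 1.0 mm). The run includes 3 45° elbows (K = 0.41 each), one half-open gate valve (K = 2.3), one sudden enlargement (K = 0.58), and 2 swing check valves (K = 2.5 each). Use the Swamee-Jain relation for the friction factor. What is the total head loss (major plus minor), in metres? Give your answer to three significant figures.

H_L ≈ 181 m

V = 4Q/(πD²) = 3.302 m/s; V²/2g = 0.5556 m
Re = 3.56×10^5, ε/D = 0.00719 → f = 0.03433 (Swamee-Jain)
Major: h_f = f(L/D)·V²/2g = 0.03433·9209·0.5556 = 175.6 m
Minor: ΣK = 9.11; h_m = ΣK·V²/2g = 5.061 m
Total H_L = 175.6 + 5.061 = 180.7 m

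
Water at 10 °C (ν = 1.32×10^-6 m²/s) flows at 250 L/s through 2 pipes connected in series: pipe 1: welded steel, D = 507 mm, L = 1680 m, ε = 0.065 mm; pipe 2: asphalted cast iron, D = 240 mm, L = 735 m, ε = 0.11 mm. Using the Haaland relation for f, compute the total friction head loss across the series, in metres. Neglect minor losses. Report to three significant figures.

H ≈ 84.2 m

Pipe 1: V = 1.238 m/s, Re = 4.76×10^5, ε/D = 1.28×10^-4, f = 0.01465, h_1 = f(L/D)V²/2g = 3.794 m
Pipe 2: V = 5.526 m/s, Re = 1.00×10^6, ε/D = 4.58×10^-4, f = 0.01688, h_2 = f(L/D)V²/2g = 80.45 m
Series → Q common, losses add: H = Σh = 84.24 m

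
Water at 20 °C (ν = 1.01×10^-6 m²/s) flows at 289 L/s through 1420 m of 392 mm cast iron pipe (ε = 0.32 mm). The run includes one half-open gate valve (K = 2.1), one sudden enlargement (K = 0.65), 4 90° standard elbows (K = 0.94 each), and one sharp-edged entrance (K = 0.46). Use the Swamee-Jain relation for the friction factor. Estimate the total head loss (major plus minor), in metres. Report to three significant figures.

H_L ≈ 22.3 m

V = 4Q/(πD²) = 2.395 m/s; V²/2g = 0.2923 m
Re = 9.29×10^5, ε/D = 8.16×10^-4 → f = 0.01918 (Swamee-Jain)
Major: h_f = f(L/D)·V²/2g = 0.01918·3622·0.2923 = 20.30 m
Minor: ΣK = 6.97; h_m = ΣK·V²/2g = 2.037 m
Total H_L = 20.30 + 2.037 = 22.34 m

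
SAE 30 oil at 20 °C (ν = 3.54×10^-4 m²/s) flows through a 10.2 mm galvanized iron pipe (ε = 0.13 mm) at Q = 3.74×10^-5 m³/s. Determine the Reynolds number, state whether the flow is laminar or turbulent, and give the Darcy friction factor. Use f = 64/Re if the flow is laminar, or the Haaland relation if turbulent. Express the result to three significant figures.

Re ≈ 13.2; laminar; f = 64/Re ≈ 4.85

V = 4Q/(πD²) = 0.4577 m/s
Re = VD/ν = 0.4577·0.0102/3.54×10^-4 = 13.2
Re < 2300 → laminar → f = 64/Re = 4.853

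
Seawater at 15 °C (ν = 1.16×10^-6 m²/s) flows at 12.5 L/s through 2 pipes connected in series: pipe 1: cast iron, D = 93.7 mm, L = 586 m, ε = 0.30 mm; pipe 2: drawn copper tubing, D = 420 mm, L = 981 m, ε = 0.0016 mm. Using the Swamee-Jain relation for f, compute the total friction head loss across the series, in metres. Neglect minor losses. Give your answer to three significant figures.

Pipe 1: V = 1.813 m/s, Re = 1.46×10^5, ε/D = 0.00320, f = 0.02773, h_1 = f(L/D)V²/2g = 29.05 m
Pipe 2: V = 0.09022 m/s, Re = 3.27×10^4, ε/D = 3.81×10^-6, f = 0.02292, h_2 = f(L/D)V²/2g = 0.02221 m
Series → Q common, losses add: H = Σh = 29.07 m

H ≈ 29.1 m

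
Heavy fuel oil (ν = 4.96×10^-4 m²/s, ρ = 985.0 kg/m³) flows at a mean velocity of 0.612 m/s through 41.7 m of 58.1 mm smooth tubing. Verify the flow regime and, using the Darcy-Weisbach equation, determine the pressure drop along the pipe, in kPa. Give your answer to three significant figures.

Δp ≈ 118 kPa

Re = VD/ν = 0.612·0.05810/4.96×10^-4 = 71.7 → laminar (Re < 2300)
f = 64/Re = 0.8928
h_f = f(L/D)V²/(2g) = 0.8928·(41.7/0.05810)·0.612²/(2·9.81) = 12.23 m
Δp = ρg·h_f = 985.0·9.81·12.23 = 118.2 kPa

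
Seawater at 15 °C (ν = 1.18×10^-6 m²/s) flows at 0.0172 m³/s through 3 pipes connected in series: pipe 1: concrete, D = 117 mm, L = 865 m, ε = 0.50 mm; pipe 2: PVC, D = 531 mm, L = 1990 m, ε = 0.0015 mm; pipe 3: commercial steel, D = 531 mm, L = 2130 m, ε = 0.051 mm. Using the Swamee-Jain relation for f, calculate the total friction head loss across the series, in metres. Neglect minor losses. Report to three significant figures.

H ≈ 28.8 m

Pipe 1: V = 1.600 m/s, Re = 1.59×10^5, ε/D = 0.00427, f = 0.02984, h_1 = f(L/D)V²/2g = 28.78 m
Pipe 2: V = 0.07767 m/s, Re = 3.50×10^4, ε/D = 2.82×10^-6, f = 0.02255, h_2 = f(L/D)V²/2g = 0.02599 m
Pipe 3: V = 0.07767 m/s, Re = 3.50×10^4, ε/D = 9.60×10^-5, f = 0.02286, h_3 = f(L/D)V²/2g = 0.02820 m
Series → Q common, losses add: H = Σh = 28.83 m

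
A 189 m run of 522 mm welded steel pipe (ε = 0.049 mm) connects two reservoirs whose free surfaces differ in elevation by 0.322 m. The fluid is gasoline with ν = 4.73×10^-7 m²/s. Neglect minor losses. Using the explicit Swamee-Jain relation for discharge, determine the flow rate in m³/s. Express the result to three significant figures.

Q ≈ 0.247 m³/s

Swamee-Jain (Type II): Q = -0.965·√(gD⁵h_f/L)·ln[ε/(3.7D) + √(3.17ν²L/(gD³h_f))]
√(gD⁵h_f/L) = √(9.81·0.522⁵·0.322/189) = 0.02545
ε/(3.7D) = 2.54×10^-5; √(3.17ν²L/(gD³h_f)) = 1.73×10^-5
Q = -0.965·0.02545·ln(4.264×10^-5) = 0.2471 m³/s
Check: V = 1.15 m/s, Re = 1.27×10^6, f = 0.01316, h_f = 0.324 m ≈ 0.322 m ✓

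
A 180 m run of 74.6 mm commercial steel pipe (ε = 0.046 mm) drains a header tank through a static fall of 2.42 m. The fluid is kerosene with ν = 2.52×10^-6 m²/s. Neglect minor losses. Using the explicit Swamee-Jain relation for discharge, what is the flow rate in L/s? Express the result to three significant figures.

Swamee-Jain (Type II): Q = -0.965·√(gD⁵h_f/L)·ln[ε/(3.7D) + √(3.17ν²L/(gD³h_f))]
√(gD⁵h_f/L) = √(9.81·0.0746⁵·2.42/180) = 5.520×10^-4
ε/(3.7D) = 1.67×10^-4; √(3.17ν²L/(gD³h_f)) = 6.06×10^-4
Q = -0.965·5.520×10^-4·ln(7.730×10^-4) = 0.003817 m³/s
Check: V = 0.873 m/s, Re = 2.59×10^4, f = 0.02588, h_f = 2.43 m ≈ 2.42 m ✓

Q ≈ 3.82 L/s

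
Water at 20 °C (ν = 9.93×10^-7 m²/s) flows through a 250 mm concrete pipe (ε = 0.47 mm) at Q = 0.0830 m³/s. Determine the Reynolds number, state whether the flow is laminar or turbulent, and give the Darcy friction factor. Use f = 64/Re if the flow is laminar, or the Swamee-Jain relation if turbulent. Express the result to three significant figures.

V = 4Q/(πD²) = 1.691 m/s
Re = VD/ν = 1.691·0.250/9.93×10^-7 = 4.26×10^5
Re > 4000 → turbulent; ε/D = 0.00188
Swamee-Jain: f = 0.02361

Re ≈ 4.26×10^5; turbulent; f ≈ 0.0236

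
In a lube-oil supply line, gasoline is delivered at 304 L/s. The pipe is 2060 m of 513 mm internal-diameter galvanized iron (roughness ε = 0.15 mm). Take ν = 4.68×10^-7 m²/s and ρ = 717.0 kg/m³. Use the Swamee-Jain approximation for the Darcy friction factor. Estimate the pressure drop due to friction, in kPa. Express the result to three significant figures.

Δp ≈ 48.0 kPa

V = 4Q/(πD²) = 4·0.304/(π·0.513²) = 1.471 m/s
Re = VD/ν = 1.471·0.513/4.68×10^-7 = 1.61×10^6 → turbulent
ε/D = 0.15/513 = 2.92×10^-4
Swamee-Jain: f = 0.01541
h_f = f(L/D)V²/(2g) = 0.01541·(2060/0.513)·1.471²/(2·9.81) = 6.824 m
Δp = ρg·h_f = 717.0·9.81·6.824 = 48.00 kPa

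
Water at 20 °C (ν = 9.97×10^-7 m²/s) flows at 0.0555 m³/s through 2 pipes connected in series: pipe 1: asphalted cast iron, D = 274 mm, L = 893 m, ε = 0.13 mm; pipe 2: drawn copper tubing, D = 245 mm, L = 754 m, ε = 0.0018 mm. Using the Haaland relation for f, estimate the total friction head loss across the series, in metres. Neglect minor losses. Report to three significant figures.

H ≈ 5.82 m

Pipe 1: V = 0.9412 m/s, Re = 2.59×10^5, ε/D = 4.74×10^-4, f = 0.01811, h_1 = f(L/D)V²/2g = 2.666 m
Pipe 2: V = 1.177 m/s, Re = 2.89×10^5, ε/D = 7.35×10^-6, f = 0.01450, h_2 = f(L/D)V²/2g = 3.152 m
Series → Q common, losses add: H = Σh = 5.818 m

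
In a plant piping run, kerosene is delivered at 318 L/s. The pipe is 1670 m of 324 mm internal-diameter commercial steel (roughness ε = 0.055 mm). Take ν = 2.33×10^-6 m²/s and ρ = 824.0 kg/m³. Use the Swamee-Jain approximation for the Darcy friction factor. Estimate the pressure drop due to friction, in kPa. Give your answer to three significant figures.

Δp ≈ 478 kPa

V = 4Q/(πD²) = 4·0.318/(π·0.324²) = 3.857 m/s
Re = VD/ν = 3.857·0.324/2.33×10^-6 = 5.36×10^5 → turbulent
ε/D = 0.055/324 = 1.70×10^-4
Swamee-Jain: f = 0.01512
h_f = f(L/D)V²/(2g) = 0.01512·(1670/0.324)·3.857²/(2·9.81) = 59.10 m
Δp = ρg·h_f = 824.0·9.81·59.10 = 477.7 kPa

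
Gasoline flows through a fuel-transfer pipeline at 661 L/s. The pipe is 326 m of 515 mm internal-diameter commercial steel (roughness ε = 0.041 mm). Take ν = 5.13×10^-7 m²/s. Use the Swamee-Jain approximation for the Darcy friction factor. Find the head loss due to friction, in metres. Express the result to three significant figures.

V = 4Q/(πD²) = 4·0.661/(π·0.515²) = 3.173 m/s
Re = VD/ν = 3.173·0.515/5.13×10^-7 = 3.19×10^6 → turbulent
ε/D = 0.041/515 = 7.96×10^-5
Swamee-Jain: f = 0.01219
h_f = f(L/D)V²/(2g) = 0.01219·(326/0.515)·3.173²/(2·9.81) = 3.959 m

h_f ≈ 3.96 m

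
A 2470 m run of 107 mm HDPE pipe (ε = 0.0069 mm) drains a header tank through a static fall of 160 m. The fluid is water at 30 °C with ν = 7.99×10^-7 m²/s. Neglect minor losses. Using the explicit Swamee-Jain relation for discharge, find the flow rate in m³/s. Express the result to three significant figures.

Swamee-Jain (Type II): Q = -0.965·√(gD⁵h_f/L)·ln[ε/(3.7D) + √(3.17ν²L/(gD³h_f))]
√(gD⁵h_f/L) = √(9.81·0.107⁵·160/2470) = 0.002985
ε/(3.7D) = 1.74×10^-5; √(3.17ν²L/(gD³h_f)) = 5.10×10^-5
Q = -0.965·0.002985·ln(6.842×10^-5) = 0.02763 m³/s
Check: V = 3.07 m/s, Re = 4.11×10^5, f = 0.01441, h_f = 160 m ≈ 160 m ✓

Q ≈ 0.0276 m³/s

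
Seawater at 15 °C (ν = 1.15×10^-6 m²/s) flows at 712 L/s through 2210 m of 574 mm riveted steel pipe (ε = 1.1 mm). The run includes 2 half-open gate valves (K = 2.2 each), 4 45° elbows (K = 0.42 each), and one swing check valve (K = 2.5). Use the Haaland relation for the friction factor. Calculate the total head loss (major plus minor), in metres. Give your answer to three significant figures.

V = 4Q/(πD²) = 2.751 m/s; V²/2g = 0.3859 m
Re = 1.37×10^6, ε/D = 0.00192 → f = 0.02333 (Haaland)
Major: h_f = f(L/D)·V²/2g = 0.02333·3850·0.3859 = 34.65 m
Minor: ΣK = 8.58; h_m = ΣK·V²/2g = 3.311 m
Total H_L = 34.65 + 3.311 = 37.96 m

H_L ≈ 38.0 m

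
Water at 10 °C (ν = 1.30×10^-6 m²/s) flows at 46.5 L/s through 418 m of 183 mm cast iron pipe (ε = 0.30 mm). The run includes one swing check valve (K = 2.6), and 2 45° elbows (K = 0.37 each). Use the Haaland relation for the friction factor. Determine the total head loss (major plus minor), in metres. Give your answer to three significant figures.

V = 4Q/(πD²) = 1.768 m/s; V²/2g = 0.1593 m
Re = 2.49×10^5, ε/D = 0.00164 → f = 0.02300 (Haaland)
Major: h_f = f(L/D)·V²/2g = 0.02300·2284·0.1593 = 8.370 m
Minor: ΣK = 3.34; h_m = ΣK·V²/2g = 0.5321 m
Total H_L = 8.370 + 0.5321 = 8.902 m

H_L ≈ 8.90 m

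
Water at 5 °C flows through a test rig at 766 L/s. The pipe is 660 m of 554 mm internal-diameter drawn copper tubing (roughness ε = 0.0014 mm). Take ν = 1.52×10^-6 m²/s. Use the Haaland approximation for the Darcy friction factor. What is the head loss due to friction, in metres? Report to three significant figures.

V = 4Q/(πD²) = 4·0.766/(π·0.554²) = 3.178 m/s
Re = VD/ν = 3.178·0.554/1.52×10^-6 = 1.16×10^6 → turbulent
ε/D = 0.0014/554 = 2.53×10^-6
Haaland: f = 0.01135
h_f = f(L/D)V²/(2g) = 0.01135·(660/0.554)·3.178²/(2·9.81) = 6.960 m

h_f ≈ 6.96 m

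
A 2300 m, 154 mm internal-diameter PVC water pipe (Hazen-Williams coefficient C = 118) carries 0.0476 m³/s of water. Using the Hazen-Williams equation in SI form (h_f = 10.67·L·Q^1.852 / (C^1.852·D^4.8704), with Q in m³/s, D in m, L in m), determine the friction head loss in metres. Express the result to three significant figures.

h_f = 10.67·2300·0.0476^1.852 / (118^1.852·0.154^4.8704) = 115.0 m

h_f ≈ 115 m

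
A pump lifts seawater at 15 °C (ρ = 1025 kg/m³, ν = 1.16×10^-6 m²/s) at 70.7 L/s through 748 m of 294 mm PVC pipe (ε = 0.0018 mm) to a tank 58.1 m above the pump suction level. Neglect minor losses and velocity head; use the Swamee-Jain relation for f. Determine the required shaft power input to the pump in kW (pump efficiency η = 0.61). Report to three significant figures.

V = 4Q/(πD²) = 1.041 m/s; Re = 2.64×10^5; ε/D = 6.12×10^-6; f = 0.01479
h_f = f(L/D)V²/2g = 2.080 m
Total head H = z + h_f = 58.1 + 2.080 = 60.18 m
P_hyd = ρgQH = 1025·9.81·0.0707·60.18 = 42.78 kW
P_shaft = P_hyd/η = 42.78/0.61 = 70.14 kW

P_shaft ≈ 70.1 kW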